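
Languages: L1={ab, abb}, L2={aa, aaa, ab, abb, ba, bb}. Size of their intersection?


L1 = {ab, abb}
L2 = {aa, aaa, ab, abb, ba, bb}
Checking each string in L1 against L2:
  'ab': in L2? Yes
  'abb': in L2? Yes
Intersection = {ab, abb}
|L1 ∩ L2| = 2

2


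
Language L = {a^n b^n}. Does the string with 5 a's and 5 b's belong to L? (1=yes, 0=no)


Language requires equal numbers of a's and b's
PDA pushes for each 'a', pops for each 'b'
Number of a's = 5
Number of b's = 5
5 == 5 -> Accept

1


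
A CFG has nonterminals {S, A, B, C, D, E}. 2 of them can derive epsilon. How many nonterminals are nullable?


Nonterminals: {S, A, B, C, D, E}
A nonterminal is nullable if it can derive epsilon
Counting nullable nonterminals: 2
Total nullable = 2

2


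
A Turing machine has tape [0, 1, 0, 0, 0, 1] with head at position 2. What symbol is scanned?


Tape: [0, 1, 0, 0, 0, 1]
Positions: 0 1 2 3 4 5
Values:    0 1 0 0 0 1
Head at position 2
tape[2] = 0

0


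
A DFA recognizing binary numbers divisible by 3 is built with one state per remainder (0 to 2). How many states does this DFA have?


Divisibility by 3 is tracked via the remainder mod 3: 0, 1, ..., 2
The construction assigns one state to each remainder
Number of remainders = 3

3


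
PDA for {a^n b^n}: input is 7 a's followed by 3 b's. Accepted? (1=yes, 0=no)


Language requires equal numbers of a's and b's
PDA pushes for each 'a', pops for each 'b'
Number of a's = 7
Number of b's = 3
7 != 3 -> Reject

0


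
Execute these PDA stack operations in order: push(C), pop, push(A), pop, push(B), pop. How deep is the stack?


Tracing stack operations:
  push(C) -> stack = [C], depth=1
  pop -> removed C, stack = [], depth=0
  push(A) -> stack = [A], depth=1
  pop -> removed A, stack = [], depth=0
  push(B) -> stack = [B], depth=1
  pop -> removed B, stack = [], depth=0
Final depth = 0

0


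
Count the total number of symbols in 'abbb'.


String: 'abbb'
Counting characters:
  'a' appears 1 time(s)
  'b' appears 3 time(s)
Total length = 1 + 3 = 4

4


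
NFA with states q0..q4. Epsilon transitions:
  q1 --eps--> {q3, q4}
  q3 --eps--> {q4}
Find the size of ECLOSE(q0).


Starting from q0
Initialize closure = {q0}
q0 has no outgoing epsilon transitions -> nothing to add
Final closure: {q0}
Size = 1

1


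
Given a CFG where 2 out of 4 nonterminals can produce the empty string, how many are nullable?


Nonterminals: {S, A, B, C}
A nonterminal is nullable if it can derive epsilon
Counting nullable nonterminals: 2
Total nullable = 2

2


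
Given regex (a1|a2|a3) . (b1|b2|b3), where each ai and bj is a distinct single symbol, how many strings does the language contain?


First group: 3 alternatives
Second group: 3 alternatives
Concatenation: each choice from group 1 pairs with each from group 2
Total = 3 x 3 = 9

9


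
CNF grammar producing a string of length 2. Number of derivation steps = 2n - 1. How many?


Chomsky Normal Form derivation:
String length n = 2
Each step either:
  - Splits a nonterminal into two (n-1 such steps)
  - Converts a nonterminal to terminal (n such steps)
Total = (n-1) + n = 2n - 1
= 2(2) - 1
= 4 - 1
= 3

3


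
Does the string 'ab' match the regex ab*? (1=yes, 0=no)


Pattern: ab*
String: 'ab'
Pattern requires: exactly one 'a' followed by zero or more 'b's
First char is 'a' -> OK
Rest 'b': all b's? Yes
Result: 1

1


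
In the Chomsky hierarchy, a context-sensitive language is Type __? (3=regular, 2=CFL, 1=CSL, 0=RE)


Chomsky hierarchy levels:
  Type 3: Regular (DFA/NFA/regex)
  Type 2: Context-free (PDA)
  Type 1: Context-sensitive
  Type 0: Recursively enumerable (TM)
'context-sensitive' corresponds to Type 1

1


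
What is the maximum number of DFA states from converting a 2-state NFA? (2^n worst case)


NFA has 2 states
Subset construction: each DFA state = subset of NFA states
Maximum subsets = 2^2
2^2 = 4

4


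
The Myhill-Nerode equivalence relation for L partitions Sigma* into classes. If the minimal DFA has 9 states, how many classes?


Myhill-Nerode theorem:
Number of equivalence classes = number of states in minimal DFA
Minimal DFA states = 9
Therefore equivalence classes = 9

9


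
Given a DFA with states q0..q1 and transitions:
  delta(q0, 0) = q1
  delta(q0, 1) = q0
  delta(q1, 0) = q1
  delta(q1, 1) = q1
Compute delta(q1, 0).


Looking up transition function:
delta(q1, 0) in the table
Row: q1, Column: 0
Result: q1

q1


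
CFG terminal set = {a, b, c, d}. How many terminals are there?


Terminal symbols: a, b, c, d
Counting each: a (#1), b (#2), c (#3), d (#4)
Total = 4

4


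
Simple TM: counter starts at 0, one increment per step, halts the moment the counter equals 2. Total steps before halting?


Counter starts at 0. Counting sequence:
  Step 1: counter = 1
  Step 2: counter = 2
Counter reached 2 -> halt
Total steps = 2

2


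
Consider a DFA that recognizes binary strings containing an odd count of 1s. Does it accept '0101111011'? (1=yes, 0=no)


DFA has 2 states: q_even (start, accept=no) and q_odd
Processing string '0101111011' character by character:
  Position 0: read '0', 1-count=0 -> q_even (no change)
  Position 1: read '1', 1-count=1 -> q_odd
  Position 2: read '0', 1-count=1 -> q_odd (no change)
  Position 3: read '1', 1-count=2 -> q_even
  Position 4: read '1', 1-count=3 -> q_odd
  Position 5: read '1', 1-count=4 -> q_even
  Position 6: read '1', 1-count=5 -> q_odd
  Position 7: read '0', 1-count=5 -> q_odd (no change)
  Position 8: read '1', 1-count=6 -> q_even
  Position 9: read '1', 1-count=7 -> q_odd
Final state: q_odd, total 1s = 7 (odd); the DFA requires an odd count -> accept

1


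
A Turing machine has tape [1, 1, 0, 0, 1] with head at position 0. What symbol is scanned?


Tape: [1, 1, 0, 0, 1]
Positions: 0 1 2 3 4
Values:    1 1 0 0 1
Head at position 0
tape[0] = 1

1


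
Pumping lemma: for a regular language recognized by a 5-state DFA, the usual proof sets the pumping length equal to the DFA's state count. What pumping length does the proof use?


Pumping lemma for regular languages (standard proof):
Take p = |Q|, the number of DFA states.
Any string of length >= |Q| passes through |Q|+1 states while reading its first |Q| symbols,
so by pigeonhole some state repeats, giving the loop that can be pumped.
Here |Q| = 5
Therefore the proof uses p = 5

5


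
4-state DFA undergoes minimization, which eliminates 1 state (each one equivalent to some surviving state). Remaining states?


Original DFA: 4 states
Redundant states removed: 1
Minimized states = original - removed
= 4 - 1
= 3

3


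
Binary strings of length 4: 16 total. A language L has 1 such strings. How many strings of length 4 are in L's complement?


Alphabet: {0,1}
String length: 4
Total strings of length 4 = 2^4 = 16
Strings in L = 1
Complement = total - |L|
= 16 - 1
= 15

15


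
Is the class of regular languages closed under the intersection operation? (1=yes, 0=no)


Regular languages are closed under:
- Union (DFA product construction)
- Intersection (DFA product construction)
- Complement (swap accept/reject states)
- Concatenation (NFA construction)
- Kleene star (NFA construction)
intersection is in this list
Therefore: closed

1


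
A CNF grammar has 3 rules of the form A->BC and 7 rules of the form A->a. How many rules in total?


CNF allows two rule forms:
  A -> BC (binary): 3 rules
  A -> a (terminal): 7 rules
Total = 3 + 7 = 10

10


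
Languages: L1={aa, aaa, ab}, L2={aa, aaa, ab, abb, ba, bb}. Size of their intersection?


L1 = {aa, aaa, ab}
L2 = {aa, aaa, ab, abb, ba, bb}
Checking each string in L1 against L2:
  'aa': in L2? Yes
  'aaa': in L2? Yes
  'ab': in L2? Yes
Intersection = {aa, aaa, ab}
|L1 ∩ L2| = 3

3


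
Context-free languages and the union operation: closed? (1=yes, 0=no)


CFL closure properties:
  Closed under: union, concatenation, Kleene star
  NOT closed under: intersection, complement
Operation 'union' is in closed list -> Yes (closed)

1


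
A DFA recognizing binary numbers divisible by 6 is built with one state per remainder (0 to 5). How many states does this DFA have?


Divisibility by 6 is tracked via the remainder mod 6: 0, 1, ..., 5
The construction assigns one state to each remainder
Number of remainders = 6

6


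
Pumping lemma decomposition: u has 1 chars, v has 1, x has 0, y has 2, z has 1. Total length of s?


|s| = |u| + |v| + |x| + |y| + |z|
= 1 + 1 + 0 + 2 + 1
= 2 + 0 + 3
= 2 + 3
= 5

5


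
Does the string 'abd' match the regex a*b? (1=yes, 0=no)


Pattern: a*b
String: 'abd'
Pattern requires: zero or more 'a's followed by exactly one 'b'
Found 1 leading 'a's
Remaining: 'bd'
Remaining is not 'b' -> no match
Result: 0

0


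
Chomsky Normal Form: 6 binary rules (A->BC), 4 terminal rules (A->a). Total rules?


CNF allows two rule forms:
  A -> BC (binary): 6 rules
  A -> a (terminal): 4 rules
Total = 6 + 4 = 10

10


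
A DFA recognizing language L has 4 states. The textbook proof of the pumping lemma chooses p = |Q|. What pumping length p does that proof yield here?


Pumping lemma for regular languages (standard proof):
Take p = |Q|, the number of DFA states.
Any string of length >= |Q| passes through |Q|+1 states while reading its first |Q| symbols,
so by pigeonhole some state repeats, giving the loop that can be pumped.
Here |Q| = 4
Therefore the proof uses p = 4

4


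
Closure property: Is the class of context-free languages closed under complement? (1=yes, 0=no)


CFL closure properties:
  Closed under: union, concatenation, Kleene star
  NOT closed under: intersection, complement
Operation 'complement' is in not-closed list -> No (not closed)

0


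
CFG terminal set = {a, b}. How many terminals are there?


Terminal symbols: a, b
Counting each: a (#1), b (#2)
Total = 2

2


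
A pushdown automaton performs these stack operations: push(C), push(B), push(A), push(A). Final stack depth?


Tracing stack operations:
  push(C) -> stack = [C], depth=1
  push(B) -> stack = [C,B], depth=2
  push(A) -> stack = [C,B,A], depth=3
  push(A) -> stack = [C,B,A,A], depth=4
Final depth = 4

4


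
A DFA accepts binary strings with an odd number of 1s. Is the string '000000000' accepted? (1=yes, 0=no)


DFA has 2 states: q_even (start, accept=no) and q_odd
Processing string '000000000' character by character:
  Position 0: read '0', 1-count=0 -> q_even (no change)
  Position 1: read '0', 1-count=0 -> q_even (no change)
  Position 2: read '0', 1-count=0 -> q_even (no change)
  Position 3: read '0', 1-count=0 -> q_even (no change)
  Position 4: read '0', 1-count=0 -> q_even (no change)
  Position 5: read '0', 1-count=0 -> q_even (no change)
  Position 6: read '0', 1-count=0 -> q_even (no change)
  Position 7: read '0', 1-count=0 -> q_even (no change)
  Position 8: read '0', 1-count=0 -> q_even (no change)
Final state: q_even, total 1s = 0 (even); the DFA requires an odd count -> reject

0


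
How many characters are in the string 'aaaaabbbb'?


String: 'aaaaabbbb'
Counting characters:
  'a' appears 5 time(s)
  'b' appears 4 time(s)
Total length = 5 + 4 = 9

9


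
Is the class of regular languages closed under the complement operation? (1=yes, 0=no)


Regular languages are closed under:
- Union (DFA product construction)
- Intersection (DFA product construction)
- Complement (swap accept/reject states)
- Concatenation (NFA construction)
- Kleene star (NFA construction)
complement is in this list
Therefore: closed

1


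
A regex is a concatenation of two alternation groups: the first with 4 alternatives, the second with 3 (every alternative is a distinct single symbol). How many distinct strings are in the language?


First group: 4 alternatives
Second group: 3 alternatives
Concatenation: each choice from group 1 pairs with each from group 2
Total = 4 x 3 = 12

12


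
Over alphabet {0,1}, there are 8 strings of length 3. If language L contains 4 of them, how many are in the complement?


Alphabet: {0,1}
String length: 3
Total strings of length 3 = 2^3 = 8
Strings in L = 4
Complement = total - |L|
= 8 - 4
= 4

4


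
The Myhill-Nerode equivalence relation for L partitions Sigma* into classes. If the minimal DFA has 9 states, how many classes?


Myhill-Nerode theorem:
Number of equivalence classes = number of states in minimal DFA
Minimal DFA states = 9
Therefore equivalence classes = 9

9


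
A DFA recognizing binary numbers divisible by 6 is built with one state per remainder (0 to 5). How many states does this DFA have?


Divisibility by 6 is tracked via the remainder mod 6: 0, 1, ..., 5
The construction assigns one state to each remainder
Number of remainders = 6

6


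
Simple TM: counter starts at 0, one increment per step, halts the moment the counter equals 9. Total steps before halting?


Counter starts at 0. Counting sequence:
  Step 1: counter = 1
  Step 2: counter = 2
  Step 3: counter = 3
  Step 4: counter = 4
  Step 5: counter = 5
  Step 6: counter = 6
  ...
  Step 9: counter = 9
Counter reached 9 -> halt
Total steps = 9

9


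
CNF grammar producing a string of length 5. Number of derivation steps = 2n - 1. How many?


Chomsky Normal Form derivation:
String length n = 5
Each step either:
  - Splits a nonterminal into two (n-1 such steps)
  - Converts a nonterminal to terminal (n such steps)
Total = (n-1) + n = 2n - 1
= 2(5) - 1
= 10 - 1
= 9

9


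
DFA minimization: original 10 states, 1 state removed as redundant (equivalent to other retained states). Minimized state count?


Original DFA: 10 states
Redundant states removed: 1
Minimized states = original - removed
= 10 - 1
= 9

9


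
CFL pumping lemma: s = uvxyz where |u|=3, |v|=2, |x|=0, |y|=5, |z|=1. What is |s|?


|s| = |u| + |v| + |x| + |y| + |z|
= 3 + 2 + 0 + 5 + 1
= 5 + 0 + 6
= 5 + 6
= 11

11


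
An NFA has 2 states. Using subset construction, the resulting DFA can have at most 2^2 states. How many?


NFA has 2 states
Subset construction: each DFA state = subset of NFA states
Maximum subsets = 2^2
2^2 = 4

4


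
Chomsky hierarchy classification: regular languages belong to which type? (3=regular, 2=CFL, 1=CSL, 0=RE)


Chomsky hierarchy levels:
  Type 3: Regular (DFA/NFA/regex)
  Type 2: Context-free (PDA)
  Type 1: Context-sensitive
  Type 0: Recursively enumerable (TM)
'regular' corresponds to Type 3

3


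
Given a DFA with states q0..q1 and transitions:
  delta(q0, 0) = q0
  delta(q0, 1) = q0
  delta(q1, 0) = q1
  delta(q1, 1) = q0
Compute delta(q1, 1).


Looking up transition function:
delta(q1, 1) in the table
Row: q1, Column: 1
Result: q0

q0


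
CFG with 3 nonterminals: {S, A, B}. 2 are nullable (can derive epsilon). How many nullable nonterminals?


Nonterminals: {S, A, B}
A nonterminal is nullable if it can derive epsilon
Counting nullable nonterminals: 2
Total nullable = 2

2


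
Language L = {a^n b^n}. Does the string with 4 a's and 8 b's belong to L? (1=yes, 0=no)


Language requires equal numbers of a's and b's
PDA pushes for each 'a', pops for each 'b'
Number of a's = 4
Number of b's = 8
4 != 8 -> Reject

0


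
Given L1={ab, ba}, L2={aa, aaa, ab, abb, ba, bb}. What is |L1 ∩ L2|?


L1 = {ab, ba}
L2 = {aa, aaa, ab, abb, ba, bb}
Checking each string in L1 against L2:
  'ab': in L2? Yes
  'ba': in L2? Yes
Intersection = {ab, ba}
|L1 ∩ L2| = 2

2


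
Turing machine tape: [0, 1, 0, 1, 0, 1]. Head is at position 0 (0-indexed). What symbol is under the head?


Tape: [0, 1, 0, 1, 0, 1]
Positions: 0 1 2 3 4 5
Values:    0 1 0 1 0 1
Head at position 0
tape[0] = 0

0


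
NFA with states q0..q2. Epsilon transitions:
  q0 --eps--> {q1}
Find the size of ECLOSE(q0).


Starting from q0
Initialize closure = {q0}
Follow epsilon from q0 -> add q1
Final closure: {q0, q1}
Size = 2

2


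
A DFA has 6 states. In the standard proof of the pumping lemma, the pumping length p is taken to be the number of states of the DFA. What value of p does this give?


Pumping lemma for regular languages (standard proof):
Take p = |Q|, the number of DFA states.
Any string of length >= |Q| passes through |Q|+1 states while reading its first |Q| symbols,
so by pigeonhole some state repeats, giving the loop that can be pumped.
Here |Q| = 6
Therefore the proof uses p = 6

6


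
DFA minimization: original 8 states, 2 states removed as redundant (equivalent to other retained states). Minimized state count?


Original DFA: 8 states
Redundant states removed: 2
Minimized states = original - removed
= 8 - 2
= 6

6


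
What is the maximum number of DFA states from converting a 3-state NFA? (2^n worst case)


NFA has 3 states
Subset construction: each DFA state = subset of NFA states
Maximum subsets = 2^3
2^3 = 8

8


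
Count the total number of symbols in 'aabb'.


String: 'aabb'
Counting characters:
  'a' appears 2 time(s)
  'b' appears 2 time(s)
Total length = 2 + 2 = 4

4


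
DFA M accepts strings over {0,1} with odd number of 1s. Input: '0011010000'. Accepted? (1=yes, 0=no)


DFA has 2 states: q_even (start, accept=no) and q_odd
Processing string '0011010000' character by character:
  Position 0: read '0', 1-count=0 -> q_even (no change)
  Position 1: read '0', 1-count=0 -> q_even (no change)
  Position 2: read '1', 1-count=1 -> q_odd
  Position 3: read '1', 1-count=2 -> q_even
  Position 4: read '0', 1-count=2 -> q_even (no change)
  Position 5: read '1', 1-count=3 -> q_odd
  Position 6: read '0', 1-count=3 -> q_odd (no change)
  Position 7: read '0', 1-count=3 -> q_odd (no change)
  Position 8: read '0', 1-count=3 -> q_odd (no change)
  Position 9: read '0', 1-count=3 -> q_odd (no change)
Final state: q_odd, total 1s = 3 (odd); the DFA requires an odd count -> accept

1


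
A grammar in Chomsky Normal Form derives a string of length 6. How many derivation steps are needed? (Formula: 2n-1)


Chomsky Normal Form derivation:
String length n = 6
Each step either:
  - Splits a nonterminal into two (n-1 such steps)
  - Converts a nonterminal to terminal (n such steps)
Total = (n-1) + n = 2n - 1
= 2(6) - 1
= 12 - 1
= 11

11


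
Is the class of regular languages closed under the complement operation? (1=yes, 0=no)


Regular languages are closed under:
- Union (DFA product construction)
- Intersection (DFA product construction)
- Complement (swap accept/reject states)
- Concatenation (NFA construction)
- Kleene star (NFA construction)
complement is in this list
Therefore: closed

1


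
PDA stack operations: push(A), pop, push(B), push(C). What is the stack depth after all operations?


Tracing stack operations:
  push(A) -> stack = [A], depth=1
  pop -> removed A, stack = [], depth=0
  push(B) -> stack = [B], depth=1
  push(C) -> stack = [B,C], depth=2
Final depth = 2

2


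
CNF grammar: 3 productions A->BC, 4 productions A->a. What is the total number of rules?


CNF allows two rule forms:
  A -> BC (binary): 3 rules
  A -> a (terminal): 4 rules
Total = 3 + 4 = 7

7


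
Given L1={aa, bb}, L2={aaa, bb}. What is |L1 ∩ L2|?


L1 = {aa, bb}
L2 = {aaa, bb}
Checking each string in L1 against L2:
  'aa': in L2? No
  'bb': in L2? Yes
Intersection = {bb}
|L1 ∩ L2| = 1

1


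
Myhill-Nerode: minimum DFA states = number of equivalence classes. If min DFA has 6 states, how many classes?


Myhill-Nerode theorem:
Number of equivalence classes = number of states in minimal DFA
Minimal DFA states = 6
Therefore equivalence classes = 6

6


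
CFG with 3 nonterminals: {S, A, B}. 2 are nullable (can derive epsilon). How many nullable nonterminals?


Nonterminals: {S, A, B}
A nonterminal is nullable if it can derive epsilon
Counting nullable nonterminals: 2
Total nullable = 2

2


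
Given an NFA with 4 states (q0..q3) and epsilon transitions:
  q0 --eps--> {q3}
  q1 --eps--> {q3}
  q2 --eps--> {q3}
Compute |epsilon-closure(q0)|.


Starting from q0
Initialize closure = {q0}
Follow epsilon from q0 -> add q3
Final closure: {q0, q3}
Size = 2

2


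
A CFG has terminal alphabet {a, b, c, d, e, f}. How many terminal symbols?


Terminal symbols: a, b, c, d, e, f
Counting each: a (#1), b (#2), c (#3), d (#4), e (#5), f (#6)
Total = 6

6


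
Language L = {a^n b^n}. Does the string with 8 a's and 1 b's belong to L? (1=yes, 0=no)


Language requires equal numbers of a's and b's
PDA pushes for each 'a', pops for each 'b'
Number of a's = 8
Number of b's = 1
8 != 1 -> Reject

0


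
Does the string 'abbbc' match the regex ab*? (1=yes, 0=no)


Pattern: ab*
String: 'abbbc'
Pattern requires: exactly one 'a' followed by zero or more 'b's
First char is 'a' -> OK
Rest 'bbbc': all b's? No
Result: 0

0


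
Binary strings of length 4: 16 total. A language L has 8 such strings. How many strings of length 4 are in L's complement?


Alphabet: {0,1}
String length: 4
Total strings of length 4 = 2^4 = 16
Strings in L = 8
Complement = total - |L|
= 16 - 8
= 8

8


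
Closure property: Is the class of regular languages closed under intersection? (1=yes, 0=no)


Regular languages are closed under all standard operations:
- Union: Yes (product construction)
- Intersection: Yes (product construction)
- Complement: Yes (swap accept/reject)
- Concatenation: Yes (NFA construction)
Operation: intersection -> Closed

1


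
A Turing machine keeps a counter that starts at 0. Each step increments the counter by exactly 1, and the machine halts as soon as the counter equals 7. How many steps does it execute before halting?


Counter starts at 0. Counting sequence:
  Step 1: counter = 1
  Step 2: counter = 2
  Step 3: counter = 3
  Step 4: counter = 4
  Step 5: counter = 5
  Step 6: counter = 6
  Step 7: counter = 7
Counter reached 7 -> halt
Total steps = 7

7


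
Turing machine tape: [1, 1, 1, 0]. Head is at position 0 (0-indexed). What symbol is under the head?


Tape: [1, 1, 1, 0]
Positions: 0 1 2 3
Values:    1 1 1 0
Head at position 0
tape[0] = 1

1


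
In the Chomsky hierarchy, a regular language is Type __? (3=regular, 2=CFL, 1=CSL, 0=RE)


Chomsky hierarchy levels:
  Type 3: Regular (DFA/NFA/regex)
  Type 2: Context-free (PDA)
  Type 1: Context-sensitive
  Type 0: Recursively enumerable (TM)
'regular' corresponds to Type 3

3


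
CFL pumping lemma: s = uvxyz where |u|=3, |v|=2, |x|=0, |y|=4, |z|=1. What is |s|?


|s| = |u| + |v| + |x| + |y| + |z|
= 3 + 2 + 0 + 4 + 1
= 5 + 0 + 5
= 5 + 5
= 10

10


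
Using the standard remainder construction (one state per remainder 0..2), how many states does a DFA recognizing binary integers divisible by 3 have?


Divisibility by 3 is tracked via the remainder mod 3: 0, 1, ..., 2
The construction assigns one state to each remainder
Number of remainders = 3

3


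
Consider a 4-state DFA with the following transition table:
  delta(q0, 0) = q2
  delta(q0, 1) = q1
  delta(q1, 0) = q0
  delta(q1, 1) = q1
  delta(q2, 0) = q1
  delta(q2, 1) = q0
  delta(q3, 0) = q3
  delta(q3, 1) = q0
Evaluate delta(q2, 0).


Looking up transition function:
delta(q2, 0) in the table
Row: q2, Column: 0
Result: q1

q1


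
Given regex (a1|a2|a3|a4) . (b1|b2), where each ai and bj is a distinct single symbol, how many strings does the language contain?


First group: 4 alternatives
Second group: 2 alternatives
Concatenation: each choice from group 1 pairs with each from group 2
Total = 4 x 2 = 8

8


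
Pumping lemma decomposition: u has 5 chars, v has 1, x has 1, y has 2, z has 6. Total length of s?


|s| = |u| + |v| + |x| + |y| + |z|
= 5 + 1 + 1 + 2 + 6
= 6 + 1 + 8
= 7 + 8
= 15

15


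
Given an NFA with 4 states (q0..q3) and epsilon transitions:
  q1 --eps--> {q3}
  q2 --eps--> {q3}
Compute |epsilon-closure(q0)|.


Starting from q0
Initialize closure = {q0}
q0 has no outgoing epsilon transitions -> nothing to add
Final closure: {q0}
Size = 1

1


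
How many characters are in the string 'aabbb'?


String: 'aabbb'
Counting characters:
  'a' appears 2 time(s)
  'b' appears 3 time(s)
Total length = 2 + 3 = 5

5


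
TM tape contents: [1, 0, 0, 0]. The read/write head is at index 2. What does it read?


Tape: [1, 0, 0, 0]
Positions: 0 1 2 3
Values:    1 0 0 0
Head at position 2
tape[2] = 0

0


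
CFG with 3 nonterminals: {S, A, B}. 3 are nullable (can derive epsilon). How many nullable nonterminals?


Nonterminals: {S, A, B}
A nonterminal is nullable if it can derive epsilon
Counting nullable nonterminals: 3
Total nullable = 3

3


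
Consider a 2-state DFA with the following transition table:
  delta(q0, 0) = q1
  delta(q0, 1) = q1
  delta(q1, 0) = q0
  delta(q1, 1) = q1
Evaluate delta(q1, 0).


Looking up transition function:
delta(q1, 0) in the table
Row: q1, Column: 0
Result: q0

q0


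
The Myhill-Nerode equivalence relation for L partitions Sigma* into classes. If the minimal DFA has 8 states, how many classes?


Myhill-Nerode theorem:
Number of equivalence classes = number of states in minimal DFA
Minimal DFA states = 8
Therefore equivalence classes = 8

8


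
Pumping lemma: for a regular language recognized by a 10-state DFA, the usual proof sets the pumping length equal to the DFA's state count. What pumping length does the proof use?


Pumping lemma for regular languages (standard proof):
Take p = |Q|, the number of DFA states.
Any string of length >= |Q| passes through |Q|+1 states while reading its first |Q| symbols,
so by pigeonhole some state repeats, giving the loop that can be pumped.
Here |Q| = 10
Therefore the proof uses p = 10

10


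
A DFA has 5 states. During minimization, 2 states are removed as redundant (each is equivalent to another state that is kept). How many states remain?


Original DFA: 5 states
Redundant states removed: 2
Minimized states = original - removed
= 5 - 2
= 3

3


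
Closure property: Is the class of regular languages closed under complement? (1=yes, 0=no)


Regular languages are closed under all standard operations:
- Union: Yes (product construction)
- Intersection: Yes (product construction)
- Complement: Yes (swap accept/reject)
- Concatenation: Yes (NFA construction)
Operation: complement -> Closed

1


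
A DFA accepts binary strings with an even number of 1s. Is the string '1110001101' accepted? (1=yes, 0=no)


DFA has 2 states: q_even (start, accept=yes) and q_odd
Processing string '1110001101' character by character:
  Position 0: read '1', 1-count=1 -> q_odd
  Position 1: read '1', 1-count=2 -> q_even
  Position 2: read '1', 1-count=3 -> q_odd
  Position 3: read '0', 1-count=3 -> q_odd (no change)
  Position 4: read '0', 1-count=3 -> q_odd (no change)
  Position 5: read '0', 1-count=3 -> q_odd (no change)
  Position 6: read '1', 1-count=4 -> q_even
  Position 7: read '1', 1-count=5 -> q_odd
  Position 8: read '0', 1-count=5 -> q_odd (no change)
  Position 9: read '1', 1-count=6 -> q_even
Final state: q_even, total 1s = 6 (even); the DFA requires an even count -> accept

1


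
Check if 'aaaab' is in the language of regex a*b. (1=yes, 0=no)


Pattern: a*b
String: 'aaaab'
Pattern requires: zero or more 'a's followed by exactly one 'b'
Found 4 leading 'a's
Remaining: 'b'
Remaining is exactly 'b' -> match
Result: 1

1


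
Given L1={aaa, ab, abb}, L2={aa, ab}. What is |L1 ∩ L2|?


L1 = {aaa, ab, abb}
L2 = {aa, ab}
Checking each string in L1 against L2:
  'aaa': in L2? No
  'ab': in L2? Yes
  'abb': in L2? No
Intersection = {ab}
|L1 ∩ L2| = 1

1


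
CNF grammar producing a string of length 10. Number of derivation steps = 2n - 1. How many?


Chomsky Normal Form derivation:
String length n = 10
Each step either:
  - Splits a nonterminal into two (n-1 such steps)
  - Converts a nonterminal to terminal (n such steps)
Total = (n-1) + n = 2n - 1
= 2(10) - 1
= 20 - 1
= 19

19


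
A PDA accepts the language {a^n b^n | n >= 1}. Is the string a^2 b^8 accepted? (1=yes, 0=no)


Language requires equal numbers of a's and b's
PDA pushes for each 'a', pops for each 'b'
Number of a's = 2
Number of b's = 8
2 != 8 -> Reject

0


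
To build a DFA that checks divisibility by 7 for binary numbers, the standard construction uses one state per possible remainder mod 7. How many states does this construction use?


Divisibility by 7 is tracked via the remainder mod 7: 0, 1, ..., 6
The construction assigns one state to each remainder
Number of remainders = 7

7


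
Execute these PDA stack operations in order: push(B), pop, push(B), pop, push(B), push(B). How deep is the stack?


Tracing stack operations:
  push(B) -> stack = [B], depth=1
  pop -> removed B, stack = [], depth=0
  push(B) -> stack = [B], depth=1
  pop -> removed B, stack = [], depth=0
  push(B) -> stack = [B], depth=1
  push(B) -> stack = [B,B], depth=2
Final depth = 2

2


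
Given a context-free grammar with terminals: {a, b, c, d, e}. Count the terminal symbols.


Terminal symbols: a, b, c, d, e
Counting each: a (#1), b (#2), c (#3), d (#4), e (#5)
Total = 5

5


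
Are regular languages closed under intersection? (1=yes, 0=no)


Regular languages are closed under:
- Union (DFA product construction)
- Intersection (DFA product construction)
- Complement (swap accept/reject states)
- Concatenation (NFA construction)
- Kleene star (NFA construction)
intersection is in this list
Therefore: closed

1


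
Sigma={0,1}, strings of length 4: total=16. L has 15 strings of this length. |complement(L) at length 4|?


Alphabet: {0,1}
String length: 4
Total strings of length 4 = 2^4 = 16
Strings in L = 15
Complement = total - |L|
= 16 - 15
= 1

1


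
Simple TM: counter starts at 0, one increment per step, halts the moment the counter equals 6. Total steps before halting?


Counter starts at 0. Counting sequence:
  Step 1: counter = 1
  Step 2: counter = 2
  Step 3: counter = 3
  Step 4: counter = 4
  Step 5: counter = 5
  Step 6: counter = 6
Counter reached 6 -> halt
Total steps = 6

6


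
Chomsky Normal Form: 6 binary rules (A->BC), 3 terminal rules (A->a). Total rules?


CNF allows two rule forms:
  A -> BC (binary): 6 rules
  A -> a (terminal): 3 rules
Total = 6 + 3 = 9

9


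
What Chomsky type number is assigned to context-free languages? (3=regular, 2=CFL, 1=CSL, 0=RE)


Chomsky hierarchy levels:
  Type 3: Regular (DFA/NFA/regex)
  Type 2: Context-free (PDA)
  Type 1: Context-sensitive
  Type 0: Recursively enumerable (TM)
'context-free' corresponds to Type 2

2


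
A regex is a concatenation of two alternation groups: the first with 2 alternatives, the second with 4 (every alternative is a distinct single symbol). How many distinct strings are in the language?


First group: 2 alternatives
Second group: 4 alternatives
Concatenation: each choice from group 1 pairs with each from group 2
Total = 2 x 4 = 8

8


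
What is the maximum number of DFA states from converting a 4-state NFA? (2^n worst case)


NFA has 4 states
Subset construction: each DFA state = subset of NFA states
Maximum subsets = 2^4
2^4 = 16

16


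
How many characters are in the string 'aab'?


String: 'aab'
Counting characters:
  'a' appears 2 time(s)
  'b' appears 1 time(s)
Total length = 2 + 1 = 3

3


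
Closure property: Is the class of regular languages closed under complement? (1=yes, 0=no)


Regular languages are closed under all standard operations:
- Union: Yes (product construction)
- Intersection: Yes (product construction)
- Complement: Yes (swap accept/reject)
- Concatenation: Yes (NFA construction)
Operation: complement -> Closed

1


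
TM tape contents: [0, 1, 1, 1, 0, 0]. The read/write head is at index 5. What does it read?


Tape: [0, 1, 1, 1, 0, 0]
Positions: 0 1 2 3 4 5
Values:    0 1 1 1 0 0
Head at position 5
tape[5] = 0

0


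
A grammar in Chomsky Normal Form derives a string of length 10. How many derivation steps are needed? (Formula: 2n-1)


Chomsky Normal Form derivation:
String length n = 10
Each step either:
  - Splits a nonterminal into two (n-1 such steps)
  - Converts a nonterminal to terminal (n such steps)
Total = (n-1) + n = 2n - 1
= 2(10) - 1
= 20 - 1
= 19

19


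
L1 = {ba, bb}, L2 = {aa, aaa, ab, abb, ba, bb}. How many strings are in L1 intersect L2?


L1 = {ba, bb}
L2 = {aa, aaa, ab, abb, ba, bb}
Checking each string in L1 against L2:
  'ba': in L2? Yes
  'bb': in L2? Yes
Intersection = {ba, bb}
|L1 ∩ L2| = 2

2


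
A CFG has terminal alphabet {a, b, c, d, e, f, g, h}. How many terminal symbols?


Terminal symbols: a, b, c, d, e, f, g, h
Counting each: a (#1), b (#2), c (#3), d (#4), e (#5), f (#6), g (#7), h (#8)
Total = 8

8


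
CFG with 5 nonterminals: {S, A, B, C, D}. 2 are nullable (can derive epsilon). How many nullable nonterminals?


Nonterminals: {S, A, B, C, D}
A nonterminal is nullable if it can derive epsilon
Counting nullable nonterminals: 2
Total nullable = 2

2


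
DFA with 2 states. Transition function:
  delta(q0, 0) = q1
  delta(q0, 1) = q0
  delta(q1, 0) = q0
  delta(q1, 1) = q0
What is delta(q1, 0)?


Looking up transition function:
delta(q1, 0) in the table
Row: q1, Column: 0
Result: q0

q0


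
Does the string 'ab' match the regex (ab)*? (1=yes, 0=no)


Pattern: (ab)*
String: 'ab'
Pattern requires: zero or more repetitions of 'ab'
Pairs: ['ab']
All pairs are 'ab'? Yes
Result: 1

1


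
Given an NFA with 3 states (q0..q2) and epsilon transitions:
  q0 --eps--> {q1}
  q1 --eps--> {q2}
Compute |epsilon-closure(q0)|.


Starting from q0
Initialize closure = {q0}
Follow epsilon from q0 -> add q1
Follow epsilon from q1 -> add q2
Final closure: {q0, q1, q2}
Size = 3

3


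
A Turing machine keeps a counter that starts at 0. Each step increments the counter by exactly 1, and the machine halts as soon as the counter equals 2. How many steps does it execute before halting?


Counter starts at 0. Counting sequence:
  Step 1: counter = 1
  Step 2: counter = 2
Counter reached 2 -> halt
Total steps = 2

2


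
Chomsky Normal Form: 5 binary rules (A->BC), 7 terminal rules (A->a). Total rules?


CNF allows two rule forms:
  A -> BC (binary): 5 rules
  A -> a (terminal): 7 rules
Total = 5 + 7 = 12

12


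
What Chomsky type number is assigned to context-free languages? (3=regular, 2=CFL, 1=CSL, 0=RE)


Chomsky hierarchy levels:
  Type 3: Regular (DFA/NFA/regex)
  Type 2: Context-free (PDA)
  Type 1: Context-sensitive
  Type 0: Recursively enumerable (TM)
'context-free' corresponds to Type 2

2


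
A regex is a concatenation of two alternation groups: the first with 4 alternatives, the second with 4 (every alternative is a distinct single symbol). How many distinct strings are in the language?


First group: 4 alternatives
Second group: 4 alternatives
Concatenation: each choice from group 1 pairs with each from group 2
Total = 4 x 4 = 16

16


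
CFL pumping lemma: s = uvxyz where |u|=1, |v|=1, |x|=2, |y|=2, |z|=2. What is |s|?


|s| = |u| + |v| + |x| + |y| + |z|
= 1 + 1 + 2 + 2 + 2
= 2 + 2 + 4
= 4 + 4
= 8

8


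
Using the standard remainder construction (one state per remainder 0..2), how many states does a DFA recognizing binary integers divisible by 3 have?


Divisibility by 3 is tracked via the remainder mod 3: 0, 1, ..., 2
The construction assigns one state to each remainder
Number of remainders = 3

3


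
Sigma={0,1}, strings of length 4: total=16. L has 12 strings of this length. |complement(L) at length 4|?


Alphabet: {0,1}
String length: 4
Total strings of length 4 = 2^4 = 16
Strings in L = 12
Complement = total - |L|
= 16 - 12
= 4

4


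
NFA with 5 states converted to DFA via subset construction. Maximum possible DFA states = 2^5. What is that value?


NFA has 5 states
Subset construction: each DFA state = subset of NFA states
Maximum subsets = 2^5
2^5 = 32

32


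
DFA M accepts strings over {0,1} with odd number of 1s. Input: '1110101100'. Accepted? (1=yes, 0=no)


DFA has 2 states: q_even (start, accept=no) and q_odd
Processing string '1110101100' character by character:
  Position 0: read '1', 1-count=1 -> q_odd
  Position 1: read '1', 1-count=2 -> q_even
  Position 2: read '1', 1-count=3 -> q_odd
  Position 3: read '0', 1-count=3 -> q_odd (no change)
  Position 4: read '1', 1-count=4 -> q_even
  Position 5: read '0', 1-count=4 -> q_even (no change)
  Position 6: read '1', 1-count=5 -> q_odd
  Position 7: read '1', 1-count=6 -> q_even
  Position 8: read '0', 1-count=6 -> q_even (no change)
  Position 9: read '0', 1-count=6 -> q_even (no change)
Final state: q_even, total 1s = 6 (even); the DFA requires an odd count -> reject

0


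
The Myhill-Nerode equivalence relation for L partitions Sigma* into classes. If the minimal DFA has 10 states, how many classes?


Myhill-Nerode theorem:
Number of equivalence classes = number of states in minimal DFA
Minimal DFA states = 10
Therefore equivalence classes = 10

10


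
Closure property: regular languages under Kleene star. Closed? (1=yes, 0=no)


Regular languages are closed under:
- Union (DFA product construction)
- Intersection (DFA product construction)
- Complement (swap accept/reject states)
- Concatenation (NFA construction)
- Kleene star (NFA construction)
Kleene star is in this list
Therefore: closed

1


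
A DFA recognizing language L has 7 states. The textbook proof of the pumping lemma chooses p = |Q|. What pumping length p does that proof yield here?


Pumping lemma for regular languages (standard proof):
Take p = |Q|, the number of DFA states.
Any string of length >= |Q| passes through |Q|+1 states while reading its first |Q| symbols,
so by pigeonhole some state repeats, giving the loop that can be pumped.
Here |Q| = 7
Therefore the proof uses p = 7

7


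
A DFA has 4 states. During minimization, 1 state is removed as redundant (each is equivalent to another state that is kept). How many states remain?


Original DFA: 4 states
Redundant states removed: 1
Minimized states = original - removed
= 4 - 1
= 3

3


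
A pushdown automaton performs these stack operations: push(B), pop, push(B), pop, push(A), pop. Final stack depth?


Tracing stack operations:
  push(B) -> stack = [B], depth=1
  pop -> removed B, stack = [], depth=0
  push(B) -> stack = [B], depth=1
  pop -> removed B, stack = [], depth=0
  push(A) -> stack = [A], depth=1
  pop -> removed A, stack = [], depth=0
Final depth = 0

0


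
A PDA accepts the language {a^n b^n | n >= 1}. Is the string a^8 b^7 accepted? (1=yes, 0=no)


Language requires equal numbers of a's and b's
PDA pushes for each 'a', pops for each 'b'
Number of a's = 8
Number of b's = 7
8 != 7 -> Reject

0


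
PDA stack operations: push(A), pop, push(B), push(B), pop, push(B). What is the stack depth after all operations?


Tracing stack operations:
  push(A) -> stack = [A], depth=1
  pop -> removed A, stack = [], depth=0
  push(B) -> stack = [B], depth=1
  push(B) -> stack = [B,B], depth=2
  pop -> removed B, stack = [B], depth=1
  push(B) -> stack = [B,B], depth=2
Final depth = 2

2


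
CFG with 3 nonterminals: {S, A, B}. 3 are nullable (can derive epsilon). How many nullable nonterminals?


Nonterminals: {S, A, B}
A nonterminal is nullable if it can derive epsilon
Counting nullable nonterminals: 3
Total nullable = 3

3


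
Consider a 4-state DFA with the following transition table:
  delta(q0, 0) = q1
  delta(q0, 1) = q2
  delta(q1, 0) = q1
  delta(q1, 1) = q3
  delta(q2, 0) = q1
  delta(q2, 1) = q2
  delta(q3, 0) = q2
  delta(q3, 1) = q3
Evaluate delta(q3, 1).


Looking up transition function:
delta(q3, 1) in the table
Row: q3, Column: 1
Result: q3

q3


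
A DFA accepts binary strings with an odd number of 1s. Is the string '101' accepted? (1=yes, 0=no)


DFA has 2 states: q_even (start, accept=no) and q_odd
Processing string '101' character by character:
  Position 0: read '1', 1-count=1 -> q_odd
  Position 1: read '0', 1-count=1 -> q_odd (no change)
  Position 2: read '1', 1-count=2 -> q_even
Final state: q_even, total 1s = 2 (even); the DFA requires an odd count -> reject

0
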